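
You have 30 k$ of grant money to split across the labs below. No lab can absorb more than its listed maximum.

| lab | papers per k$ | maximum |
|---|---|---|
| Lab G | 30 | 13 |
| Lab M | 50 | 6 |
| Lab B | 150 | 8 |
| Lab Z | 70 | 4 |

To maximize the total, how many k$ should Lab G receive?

12

Highest papers per k$ first: Lab B 150 > Lab Z 70 > Lab M 50 > Lab G 30.
Give Lab B 8 to hit its cap of 8 — 22 left.
Lab Z takes 4 to reach its cap of 4 — 18 left.
Give Lab M 6 to hit its cap of 6 — 12 left.
Lab G: +12 (room for 13) → 12. Pool exhausted.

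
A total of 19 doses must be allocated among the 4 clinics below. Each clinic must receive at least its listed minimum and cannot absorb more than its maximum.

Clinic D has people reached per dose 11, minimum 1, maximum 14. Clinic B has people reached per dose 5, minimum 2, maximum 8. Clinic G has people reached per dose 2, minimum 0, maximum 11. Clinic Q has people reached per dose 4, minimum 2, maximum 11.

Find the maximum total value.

177

Meeting every minimum uses 1+2+0+2 = 5 doses, leaving 14.
Order the clinics by people reached per dose: Clinic D 11 > Clinic B 5 > Clinic Q 4 > Clinic G 2.
Clinic D: +13 to 14 (cap) ; 1 left.
Clinic B has room for 6 more but only 1 remain, so it gets 3.
Total = 11×14 + 5×3 + 4×2 = 177.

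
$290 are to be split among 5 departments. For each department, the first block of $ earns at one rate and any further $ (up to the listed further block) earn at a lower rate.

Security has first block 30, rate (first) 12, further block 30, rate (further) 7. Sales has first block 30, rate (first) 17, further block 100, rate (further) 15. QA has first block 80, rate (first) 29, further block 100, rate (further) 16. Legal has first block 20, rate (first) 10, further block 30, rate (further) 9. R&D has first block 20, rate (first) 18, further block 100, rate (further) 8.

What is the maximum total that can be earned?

5690

Rank every tier by rate: QA/tier1 29 > R&D/tier1 18 > Sales/tier1 17 > QA/tier2 16 > Sales/tier2 15 > Security/tier1 12 > Legal/tier1 10 > Legal/tier2 9 > R&D/tier2 8 > Security/tier2 7.
Fill QA tier1 block (80 at 29) — 210 left.
Fill R&D tier1 block (20 at 18) — 190 left.
Sales tier1 at 17: fill all 30 — 160 left.
QA tier2 at 16: fill all 100 — 60 left.
60 remain; put them into Sales tier2 at 15.
Total = 29×80 + 18×20 + 17×30 + 16×100 + 15×60 = 5690.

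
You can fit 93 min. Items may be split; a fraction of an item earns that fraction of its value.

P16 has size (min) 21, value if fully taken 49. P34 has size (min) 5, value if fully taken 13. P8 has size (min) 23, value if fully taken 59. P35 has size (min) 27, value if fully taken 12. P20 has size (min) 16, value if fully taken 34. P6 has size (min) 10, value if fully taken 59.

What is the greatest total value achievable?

222

Sort by value density: P6 59/10≈5.9, P34 13/5≈2.6, P8 59/23≈2.57, P16 49/21≈2.33, P20 34/16≈2.12, P35 12/27≈0.444.
P6: take in full, 10 min for value 59 ; 83 left.
All 5 min of P34 fit (value 13) ; 78 remain.
All 23 min of P8 fit (value 59) ; 55 remain.
P16: take in full, 21 min for value 49 ; 34 left.
Take all of P20 (16 min, value 34) ; 18 min left.
18 min left: a 18/27 share of P35 gives 12×18/27 = 8.
Total value = 222.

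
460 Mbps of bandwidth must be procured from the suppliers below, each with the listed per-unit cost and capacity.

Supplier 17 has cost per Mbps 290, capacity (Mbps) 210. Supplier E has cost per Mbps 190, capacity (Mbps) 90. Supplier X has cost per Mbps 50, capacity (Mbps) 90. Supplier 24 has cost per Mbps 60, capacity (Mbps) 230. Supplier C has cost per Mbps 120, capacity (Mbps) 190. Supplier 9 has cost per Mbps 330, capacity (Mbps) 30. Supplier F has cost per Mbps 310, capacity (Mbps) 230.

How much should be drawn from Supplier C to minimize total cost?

140

Use suppliers in increasing cost order.
Take 90 from Supplier X at 50 → need 370 more.
Take 230 from Supplier 24 at 60 → need 140 more.
Take 140 from Supplier C at 120 to finish.
Supplier E, Supplier 17, Supplier F, Supplier 9: unused.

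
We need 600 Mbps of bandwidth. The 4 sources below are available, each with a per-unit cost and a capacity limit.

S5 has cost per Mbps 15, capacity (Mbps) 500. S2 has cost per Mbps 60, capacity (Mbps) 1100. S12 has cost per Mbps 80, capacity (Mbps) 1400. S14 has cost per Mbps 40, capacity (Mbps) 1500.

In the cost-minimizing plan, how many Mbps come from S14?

Use sources in increasing cost order.
S5 (15): use full 500 — 100 Mbps to go.
Take 100 from S14 at 40 to finish.
S2, S12: unused.

100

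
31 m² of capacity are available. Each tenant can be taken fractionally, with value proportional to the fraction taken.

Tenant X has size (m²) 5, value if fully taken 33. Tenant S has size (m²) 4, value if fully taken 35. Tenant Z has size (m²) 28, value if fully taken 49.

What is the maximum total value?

Rank by value-to-size ratio: Tenant S 35/4≈8.75, Tenant X 33/5≈6.6, Tenant Z 49/28≈1.75.
Take all of Tenant S (4 m², value 35) → 27 m² left.
Take all of Tenant X (5 m², value 33) → 22 m² left.
Fill the last 22 m² with part of Tenant Z: 22/28 of it earns 38.5.
Total value = 106.5.

106.5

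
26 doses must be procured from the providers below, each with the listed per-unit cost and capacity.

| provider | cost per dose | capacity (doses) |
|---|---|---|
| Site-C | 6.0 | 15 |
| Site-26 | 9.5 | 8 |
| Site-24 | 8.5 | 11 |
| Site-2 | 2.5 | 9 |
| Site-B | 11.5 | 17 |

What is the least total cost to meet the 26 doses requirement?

Fill from the cheapest provider first.
Take 9 from Site-2 at 2.5 → need 17 more.
Site-C at 6.0: take all 15 doses → 2 still needed.
Site-24 (8.5): take the remaining 2 → done.
Site-26, Site-B: unused.
Cost = 9×2.5 + 15×6.0 + 2×8.5 = 129.5.

129.5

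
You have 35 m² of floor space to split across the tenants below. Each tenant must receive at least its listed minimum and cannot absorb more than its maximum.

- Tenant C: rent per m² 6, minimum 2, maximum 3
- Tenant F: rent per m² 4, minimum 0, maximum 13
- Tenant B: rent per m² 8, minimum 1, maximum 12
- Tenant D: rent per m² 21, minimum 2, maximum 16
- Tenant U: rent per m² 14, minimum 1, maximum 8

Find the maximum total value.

532

Meeting every minimum uses 2+0+1+2+1 = 6 m², leaving 29.
Rank by rent per m²: Tenant D 21 > Tenant U 14 > Tenant B 8 > Tenant C 6 > Tenant F 4.
Tenant D: +14 to 16 (cap) ; 15 left.
Tenant U: +7 to 8 (cap) ; 8 left.
Tenant B has room for 11 more but only 8 remain, so it gets 9.
Total = 6×2 + 8×9 + 21×16 + 14×8 = 532.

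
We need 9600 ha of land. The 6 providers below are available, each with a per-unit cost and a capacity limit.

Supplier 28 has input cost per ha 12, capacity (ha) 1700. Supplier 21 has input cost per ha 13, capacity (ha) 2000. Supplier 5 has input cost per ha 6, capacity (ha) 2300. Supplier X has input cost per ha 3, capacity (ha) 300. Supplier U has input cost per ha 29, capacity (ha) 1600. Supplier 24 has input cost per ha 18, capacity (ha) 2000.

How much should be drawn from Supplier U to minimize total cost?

1300

Cheapest first:
Supplier X at 3: take all 300 ha — 9300 still needed.
Supplier 5 (6): use full 2300 — 7000 ha to go.
Supplier 28 at 12: take all 1700 ha — 5300 still needed.
Supplier 21 at 13: take all 2000 ha — 3300 still needed.
Supplier 24 (18): use full 2000 — 1300 ha to go.
Take 1300 from Supplier U at 29 to finish.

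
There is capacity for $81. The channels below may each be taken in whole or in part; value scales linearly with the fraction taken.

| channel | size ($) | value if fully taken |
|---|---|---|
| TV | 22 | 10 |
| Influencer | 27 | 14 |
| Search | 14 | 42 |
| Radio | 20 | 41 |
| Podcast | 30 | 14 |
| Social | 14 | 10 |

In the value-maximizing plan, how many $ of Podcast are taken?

6

Best value per unit of size first: Search 42/14≈3, Radio 41/20≈2.05, Social 10/14≈0.714, Influencer 14/27≈0.519, Podcast 14/30≈0.467, TV 10/22≈0.455.
All 14 $ of Search fit (value 42) ; 67 remain.
All 20 $ of Radio fit (value 41) ; 47 remain.
All 14 $ of Social fit (value 10) ; 33 remain.
Take all of Influencer (27 $, value 14) ; 6 $ left.
Only 6 $ remain; take 6/30 of Podcast for value 14×6/30 = 2.8.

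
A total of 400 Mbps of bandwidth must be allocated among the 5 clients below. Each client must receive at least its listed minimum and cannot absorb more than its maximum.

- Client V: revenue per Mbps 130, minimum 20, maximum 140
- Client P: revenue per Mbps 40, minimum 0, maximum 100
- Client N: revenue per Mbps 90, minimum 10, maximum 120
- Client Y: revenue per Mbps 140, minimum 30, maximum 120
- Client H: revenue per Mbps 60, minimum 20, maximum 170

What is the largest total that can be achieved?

Meeting every minimum uses 20+0+10+30+20 = 80 Mbps, leaving 320.
Order the clients by revenue per Mbps: Client Y 140 > Client V 130 > Client N 90 > Client H 60 > Client P 40.
Client Y takes 90 more to reach its cap of 120 ; 230 left.
Client V takes 120 more to reach its cap of 140 ; 110 left.
Client N takes 110 more to reach its cap of 120 ; 0 left.
Total = 130×140 + 90×120 + 140×120 + 60×20 = 47000.

47000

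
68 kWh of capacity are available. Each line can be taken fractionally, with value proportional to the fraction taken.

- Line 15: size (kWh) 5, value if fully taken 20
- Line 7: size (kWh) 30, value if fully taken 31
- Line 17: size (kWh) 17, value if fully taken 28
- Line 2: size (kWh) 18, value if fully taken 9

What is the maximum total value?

87

Sort by value density: Line 15 20/5≈4, Line 17 28/17≈1.65, Line 7 31/30≈1.03, Line 2 9/18≈0.5.
Take all of Line 15 (5 kWh, value 20) ; 63 kWh left.
Line 17: take in full, 17 kWh for value 28 ; 46 left.
Take all of Line 7 (30 kWh, value 31) ; 16 kWh left.
Only 16 kWh remain; take 16/18 of Line 2 for value 9×16/18 = 8.
Total value = 87.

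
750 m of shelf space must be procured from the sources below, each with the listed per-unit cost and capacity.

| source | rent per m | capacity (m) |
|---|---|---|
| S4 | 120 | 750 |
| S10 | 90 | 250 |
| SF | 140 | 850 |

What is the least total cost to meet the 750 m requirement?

Cheapest first:
S10 (90): use full 250 — 500 m to go.
S4 (120): take the remaining 500 — done.
SF: unused.
Cost = 250×90 + 500×120 = 82500.

82500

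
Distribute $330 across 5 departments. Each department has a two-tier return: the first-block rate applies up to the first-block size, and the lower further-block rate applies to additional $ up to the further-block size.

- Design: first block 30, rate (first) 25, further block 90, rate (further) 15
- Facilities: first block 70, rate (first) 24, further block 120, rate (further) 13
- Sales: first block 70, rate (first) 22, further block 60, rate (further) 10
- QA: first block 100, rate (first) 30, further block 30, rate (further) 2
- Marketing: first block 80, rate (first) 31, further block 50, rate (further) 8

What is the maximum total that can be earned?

9010

Rank every tier by rate: Marketing/tier1 31 > QA/tier1 30 > Design/tier1 25 > Facilities/tier1 24 > Sales/tier1 22 > Design/tier2 15 > Facilities/tier2 13 > Sales/tier2 10 > Marketing/tier2 8 > QA/tier2 2.
Marketing tier1 at 31: fill all 80 ; 250 left.
QA tier1 at 30: fill all 100 ; 150 left.
Fill Design tier1 block (30 at 25) ; 120 left.
Facilities/tier1 (24): +70 ; 50 left.
Sales tier1 at 22: only 50 left, fill 50.
Total = 31×80 + 30×100 + 25×30 + 24×70 + 22×50 = 9010.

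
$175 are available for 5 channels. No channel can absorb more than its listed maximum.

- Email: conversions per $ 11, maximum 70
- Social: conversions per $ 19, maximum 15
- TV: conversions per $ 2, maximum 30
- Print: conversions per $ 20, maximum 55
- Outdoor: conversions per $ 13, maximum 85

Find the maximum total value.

2710

Highest conversions per $ first: Print 20 > Social 19 > Outdoor 13 > Email 11 > TV 2.
Give Print 55 to hit its cap of 55 ; 120 left.
Social takes 15 to reach its cap of 15 ; 105 left.
Give Outdoor 85 to hit its cap of 85 ; 20 left.
Email: +20 (room for 70) → 20. Pool exhausted.
Total = 11×20 + 19×15 + 20×55 + 13×85 = 2710.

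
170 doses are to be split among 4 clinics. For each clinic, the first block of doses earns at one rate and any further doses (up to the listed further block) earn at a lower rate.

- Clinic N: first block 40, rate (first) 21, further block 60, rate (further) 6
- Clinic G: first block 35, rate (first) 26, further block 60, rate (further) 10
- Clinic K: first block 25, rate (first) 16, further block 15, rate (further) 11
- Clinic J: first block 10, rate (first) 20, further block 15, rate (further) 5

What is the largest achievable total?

Treat each block as its own option and order by rate: Clinic G/first 26 > Clinic N/first 21 > Clinic J/first 20 > Clinic K/first 16 > Clinic K/second 11 > Clinic G/second 10 > Clinic N/second 6 > Clinic J/second 5.
Fill Clinic G first block (35 at 26) — 135 left.
Fill Clinic N first block (40 at 21) — 95 left.
Clinic J/first (20): +10 — 85 left.
Clinic K first at 16: fill all 25 — 60 left.
Clinic K second at 11: fill all 15 — 45 left.
45 remain; put them into Clinic G second at 10.
Total = 26×35 + 21×40 + 20×10 + 16×25 + 11×15 + 10×45 = 2965.

2965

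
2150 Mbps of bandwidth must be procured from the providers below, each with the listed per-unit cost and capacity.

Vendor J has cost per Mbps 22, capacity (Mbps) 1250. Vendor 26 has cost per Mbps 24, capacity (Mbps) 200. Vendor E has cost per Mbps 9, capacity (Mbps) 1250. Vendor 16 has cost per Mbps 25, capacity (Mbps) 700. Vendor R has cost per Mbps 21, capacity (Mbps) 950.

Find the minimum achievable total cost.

Fill from the cheapest provider first.
Vendor E at 9: take all 1250 Mbps ; 900 still needed.
Take 900 from Vendor R at 21 to finish.
Vendor J, Vendor 26, Vendor 16: unused.
Cost = 1250×9 + 900×21 = 30150.

30150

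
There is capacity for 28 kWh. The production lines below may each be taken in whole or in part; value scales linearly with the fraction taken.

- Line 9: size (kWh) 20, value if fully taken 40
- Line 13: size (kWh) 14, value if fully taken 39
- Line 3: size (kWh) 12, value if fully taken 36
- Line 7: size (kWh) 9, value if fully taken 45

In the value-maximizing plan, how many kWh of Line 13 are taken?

7

Best value per unit of size first: Line 7 45/9≈5, Line 3 36/12≈3, Line 13 39/14≈2.79, Line 9 40/20≈2.
Line 7: take in full, 9 kWh for value 45 → 19 left.
Take all of Line 3 (12 kWh, value 36) → 7 kWh left.
Only 7 kWh remain; take 7/14 of Line 13 for value 39×7/14 = 19.5.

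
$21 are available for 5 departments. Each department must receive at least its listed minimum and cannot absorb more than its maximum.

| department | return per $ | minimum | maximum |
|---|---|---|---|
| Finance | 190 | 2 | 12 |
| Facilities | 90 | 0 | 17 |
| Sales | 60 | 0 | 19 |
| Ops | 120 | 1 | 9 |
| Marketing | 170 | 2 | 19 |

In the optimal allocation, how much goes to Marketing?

8

Meeting every minimum uses 2+0+0+1+2 = 5 $, leaving 16.
Highest return per $ first: Finance 190 > Marketing 170 > Ops 120 > Facilities 90 > Sales 60.
Finance: +10 to 12 (cap) ; 6 left.
Marketing: +6 (room for 17) → 8. Pool exhausted.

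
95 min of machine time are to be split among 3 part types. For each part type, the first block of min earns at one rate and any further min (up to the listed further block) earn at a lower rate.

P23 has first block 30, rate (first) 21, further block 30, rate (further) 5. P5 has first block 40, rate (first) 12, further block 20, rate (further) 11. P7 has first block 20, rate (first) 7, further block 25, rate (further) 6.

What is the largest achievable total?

1365

Order all 6 blocks by rate: P23/T1 21 > P5/T1 12 > P5/T2 11 > P7/T1 7 > P7/T2 6 > P23/T2 5.
P23 T1 at 21: fill all 30 — 65 left.
P5 T1 at 12: fill all 40 — 25 left.
Fill P5 T2 block (20 at 11) — 5 left.
P7 T1 at 7: only 5 left, fill 5.
Total = 21×30 + 12×40 + 11×20 + 7×5 = 1365.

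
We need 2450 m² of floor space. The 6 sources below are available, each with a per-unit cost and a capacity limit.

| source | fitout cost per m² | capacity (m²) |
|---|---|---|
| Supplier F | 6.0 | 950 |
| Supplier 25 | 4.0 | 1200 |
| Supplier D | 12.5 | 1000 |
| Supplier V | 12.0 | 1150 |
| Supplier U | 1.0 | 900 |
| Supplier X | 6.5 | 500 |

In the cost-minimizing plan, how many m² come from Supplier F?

350

Use sources in increasing cost order.
Supplier U (1.0): use full 900 ; 1550 m² to go.
Take 1200 from Supplier 25 at 4.0 ; need 350 more.
Supplier F at 6.0: take 350 of its 950 ; requirement met.
Supplier X, Supplier V, Supplier D: unused.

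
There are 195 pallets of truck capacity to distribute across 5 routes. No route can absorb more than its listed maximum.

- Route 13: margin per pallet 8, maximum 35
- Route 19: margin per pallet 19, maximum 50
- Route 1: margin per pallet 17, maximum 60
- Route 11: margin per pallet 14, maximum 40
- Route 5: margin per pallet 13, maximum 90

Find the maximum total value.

3115

Order the routes by margin per pallet: Route 19 19 > Route 1 17 > Route 11 14 > Route 5 13 > Route 13 8.
Route 19: +50 to 50 (cap) → 145 left.
Route 1 takes 60 to reach its cap of 60 → 85 left.
Route 11 takes 40 to reach its cap of 40 → 45 left.
Route 5 has room for 90 but only 45 remain, so it gets 45.
Total = 19×50 + 17×60 + 14×40 + 13×45 = 3115.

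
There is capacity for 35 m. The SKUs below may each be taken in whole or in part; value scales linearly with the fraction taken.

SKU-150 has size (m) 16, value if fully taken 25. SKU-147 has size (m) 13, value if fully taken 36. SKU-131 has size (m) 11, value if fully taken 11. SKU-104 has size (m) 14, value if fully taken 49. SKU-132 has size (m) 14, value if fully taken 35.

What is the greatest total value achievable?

105

Best value per unit of size first: SKU-104 49/14≈3.5, SKU-147 36/13≈2.77, SKU-132 35/14≈2.5, SKU-150 25/16≈1.56, SKU-131 11/11≈1.
All 14 m of SKU-104 fit (value 49) — 21 remain.
All 13 m of SKU-147 fit (value 36) — 8 remain.
Fill the last 8 m with part of SKU-132: 8/14 of it earns 20.
Total value = 105.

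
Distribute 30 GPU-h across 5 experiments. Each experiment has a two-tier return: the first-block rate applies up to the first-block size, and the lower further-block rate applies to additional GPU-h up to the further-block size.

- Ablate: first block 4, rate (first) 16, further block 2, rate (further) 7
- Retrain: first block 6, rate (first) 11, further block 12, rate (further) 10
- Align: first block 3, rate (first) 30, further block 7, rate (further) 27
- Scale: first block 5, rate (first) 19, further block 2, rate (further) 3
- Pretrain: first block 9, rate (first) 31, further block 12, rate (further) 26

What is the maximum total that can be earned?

Rank every tier by rate: Pretrain/T1 31 > Align/T1 30 > Align/T2 27 > Pretrain/T2 26 > Scale/T1 19 > Ablate/T1 16 > Retrain/T1 11 > Retrain/T2 10 > Ablate/T2 7 > Scale/T2 3.
Pretrain/T1 (31): +9 → 21 left.
Align/T1 (30): +3 → 18 left.
Align/T2 (27): +7 → 11 left.
11 remain; put them into Pretrain T2 at 26.
Total = 31×9 + 30×3 + 27×7 + 26×11 = 844.

844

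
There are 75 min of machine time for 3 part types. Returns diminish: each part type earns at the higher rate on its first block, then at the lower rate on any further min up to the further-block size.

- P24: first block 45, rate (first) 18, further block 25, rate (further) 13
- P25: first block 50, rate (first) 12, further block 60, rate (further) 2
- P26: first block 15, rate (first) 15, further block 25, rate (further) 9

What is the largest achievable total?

1230

Treat each block as its own option and order by rate: P24/first 18 > P26/first 15 > P24/second 13 > P25/first 12 > P26/second 9 > P25/second 2.
P24/first (18): +45 ; 30 left.
P26 first at 15: fill all 15 ; 15 left.
P24 second at 13: only 15 left, fill 15.
Total = 18×45 + 15×15 + 13×15 = 1230.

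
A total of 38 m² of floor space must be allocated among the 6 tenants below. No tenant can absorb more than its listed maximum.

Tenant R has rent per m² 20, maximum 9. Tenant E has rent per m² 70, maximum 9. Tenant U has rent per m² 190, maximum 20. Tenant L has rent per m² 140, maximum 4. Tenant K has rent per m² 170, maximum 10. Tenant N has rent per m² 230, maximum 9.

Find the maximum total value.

7400

Order the tenants by rent per m²: Tenant N 230 > Tenant U 190 > Tenant K 170 > Tenant L 140 > Tenant E 70 > Tenant R 20.
Give Tenant N 9 to hit its cap of 9 ; 29 left.
Tenant U takes 20 to reach its cap of 20 ; 9 left.
Tenant K has room for 10 but only 9 remain, so it gets 9.
Total = 190×20 + 170×9 + 230×9 = 7400.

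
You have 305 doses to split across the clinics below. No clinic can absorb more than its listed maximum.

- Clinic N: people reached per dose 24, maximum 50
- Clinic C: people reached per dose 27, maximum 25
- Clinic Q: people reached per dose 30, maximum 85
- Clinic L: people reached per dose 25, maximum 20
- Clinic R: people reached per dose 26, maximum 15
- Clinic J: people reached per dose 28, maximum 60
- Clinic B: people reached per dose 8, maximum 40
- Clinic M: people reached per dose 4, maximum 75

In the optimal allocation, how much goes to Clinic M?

Rank by people reached per dose: Clinic Q 30 > Clinic J 28 > Clinic C 27 > Clinic R 26 > Clinic L 25 > Clinic N 24 > Clinic B 8 > Clinic M 4.
Give Clinic Q 85 to hit its cap of 85 ; 220 left.
Clinic J takes 60 to reach its cap of 60 ; 160 left.
Clinic C takes 25 to reach its cap of 25 ; 135 left.
Give Clinic R 15 to hit its cap of 15 ; 120 left.
Give Clinic L 20 to hit its cap of 20 ; 100 left.
Clinic N: +50 to 50 (cap) ; 50 left.
Clinic B: +40 to 40 (cap) ; 10 left.
Only 10 left; Clinic M takes them to reach 10.

10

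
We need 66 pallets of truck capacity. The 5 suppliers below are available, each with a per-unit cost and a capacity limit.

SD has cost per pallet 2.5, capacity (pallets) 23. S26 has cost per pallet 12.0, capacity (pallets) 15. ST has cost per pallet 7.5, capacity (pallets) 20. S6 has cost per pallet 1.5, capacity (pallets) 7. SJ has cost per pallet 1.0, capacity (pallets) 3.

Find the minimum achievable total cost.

Cheapest first:
SJ at 1.0: take all 3 pallets → 63 still needed.
S6 (1.5): use full 7 → 56 pallets to go.
Take 23 from SD at 2.5 → need 33 more.
ST (7.5): use full 20 → 13 pallets to go.
Take 13 from S26 at 12.0 to finish.
Cost = 3×1.0 + 7×1.5 + 23×2.5 + 20×7.5 + 13×12.0 = 377.

377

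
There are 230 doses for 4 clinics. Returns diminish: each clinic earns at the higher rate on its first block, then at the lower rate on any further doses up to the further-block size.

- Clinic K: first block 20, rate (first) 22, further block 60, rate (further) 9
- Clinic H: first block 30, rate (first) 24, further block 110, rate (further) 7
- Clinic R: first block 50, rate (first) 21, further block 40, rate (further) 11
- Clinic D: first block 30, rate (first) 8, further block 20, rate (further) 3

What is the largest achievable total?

3430

Treat each block as its own option and order by rate: Clinic H/T1 24 > Clinic K/T1 22 > Clinic R/T1 21 > Clinic R/T2 11 > Clinic K/T2 9 > Clinic D/T1 8 > Clinic H/T2 7 > Clinic D/T2 3.
Clinic H/T1 (24): +30 ; 200 left.
Clinic K T1 at 22: fill all 20 ; 180 left.
Clinic R/T1 (21): +50 ; 130 left.
Fill Clinic R T2 block (40 at 11) ; 90 left.
Fill Clinic K T2 block (60 at 9) ; 30 left.
Clinic D T1 at 8: fill all 30 ; 0 left.
Total = 24×30 + 22×20 + 21×50 + 11×40 + 9×60 + 8×30 = 3430.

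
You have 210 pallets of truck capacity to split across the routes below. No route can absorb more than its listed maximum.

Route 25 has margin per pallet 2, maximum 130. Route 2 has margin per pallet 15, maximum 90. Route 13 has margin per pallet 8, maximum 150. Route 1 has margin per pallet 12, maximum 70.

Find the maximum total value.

2590

Highest margin per pallet first: Route 2 15 > Route 1 12 > Route 13 8 > Route 25 2.
Route 2: +90 to 90 (cap) — 120 left.
Route 1 takes 70 to reach its cap of 70 — 50 left.
Route 13 has room for 150 but only 50 remain, so it gets 50.
Total = 15×90 + 8×50 + 12×70 = 2590.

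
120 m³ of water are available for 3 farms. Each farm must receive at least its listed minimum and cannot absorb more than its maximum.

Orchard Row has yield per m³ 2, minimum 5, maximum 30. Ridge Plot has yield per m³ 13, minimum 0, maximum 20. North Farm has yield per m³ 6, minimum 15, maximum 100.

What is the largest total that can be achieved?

840

Meeting every minimum uses 5+0+15 = 20 m³, leaving 100.
Rank by yield per m³: Ridge Plot 13 > North Farm 6 > Orchard Row 2.
Ridge Plot takes 20 more to reach its cap of 20 → 80 left.
North Farm has room for 85 more but only 80 remain, so it gets 95.
Total = 2×5 + 13×20 + 6×95 = 840.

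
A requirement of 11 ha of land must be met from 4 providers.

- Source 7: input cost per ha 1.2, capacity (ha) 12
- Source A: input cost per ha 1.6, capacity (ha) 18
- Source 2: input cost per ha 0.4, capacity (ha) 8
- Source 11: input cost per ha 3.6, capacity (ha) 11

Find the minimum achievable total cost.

6.8

Cheapest first:
Source 2 (0.4): use full 8 — 3 ha to go.
Take 3 from Source 7 at 1.2 to finish.
Source A, Source 11: unused.
Cost = 8×0.4 + 3×1.2 = 6.8.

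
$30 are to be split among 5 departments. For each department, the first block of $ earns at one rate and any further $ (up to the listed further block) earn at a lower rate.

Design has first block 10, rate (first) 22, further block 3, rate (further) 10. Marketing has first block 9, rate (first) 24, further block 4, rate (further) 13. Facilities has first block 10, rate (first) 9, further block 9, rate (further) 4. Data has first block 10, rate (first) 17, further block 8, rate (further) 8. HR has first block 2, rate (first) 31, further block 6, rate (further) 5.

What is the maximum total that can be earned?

Treat each block as its own option and order by rate: HR/first 31 > Marketing/first 24 > Design/first 22 > Data/first 17 > Marketing/second 13 > Design/second 10 > Facilities/first 9 > Data/second 8 > HR/second 5 > Facilities/second 4.
HR first at 31: fill all 2 ; 28 left.
Marketing/first (24): +9 ; 19 left.
Design/first (22): +10 ; 9 left.
9 remain; put them into Data first at 17.
Total = 31×2 + 24×9 + 22×10 + 17×9 = 651.

651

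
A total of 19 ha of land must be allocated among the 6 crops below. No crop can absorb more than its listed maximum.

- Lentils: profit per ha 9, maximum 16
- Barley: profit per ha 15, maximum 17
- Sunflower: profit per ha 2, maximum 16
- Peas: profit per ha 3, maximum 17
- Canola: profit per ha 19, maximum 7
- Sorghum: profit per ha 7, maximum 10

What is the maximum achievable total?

Highest profit per ha first: Canola 19 > Barley 15 > Lentils 9 > Sorghum 7 > Peas 3 > Sunflower 2.
Canola: +7 to 7 (cap) — 12 left.
Only 12 left; Barley takes them to reach 12.
Total = 15×12 + 19×7 = 313.

313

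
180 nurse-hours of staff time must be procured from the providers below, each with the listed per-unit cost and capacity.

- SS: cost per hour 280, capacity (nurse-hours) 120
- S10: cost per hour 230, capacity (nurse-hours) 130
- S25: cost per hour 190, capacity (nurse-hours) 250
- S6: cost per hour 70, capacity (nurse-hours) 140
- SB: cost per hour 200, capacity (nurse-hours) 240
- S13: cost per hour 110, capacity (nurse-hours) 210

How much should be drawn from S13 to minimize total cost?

40

Fill from the cheapest provider first.
S6 (70): use full 140 → 40 nurse-hours to go.
S13 at 110: take 40 of its 210 → requirement met.
S25, SB, S10, SS: unused.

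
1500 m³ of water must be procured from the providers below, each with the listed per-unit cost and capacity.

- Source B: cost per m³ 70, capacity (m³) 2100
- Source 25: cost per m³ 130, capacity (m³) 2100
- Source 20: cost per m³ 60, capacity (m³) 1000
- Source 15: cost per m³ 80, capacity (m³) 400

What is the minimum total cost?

95000

Fill from the cheapest provider first.
Take 1000 from Source 20 at 60 — need 500 more.
Source B at 70: take 500 of its 2100 — requirement met.
Source 15, Source 25: unused.
Cost = 1000×60 + 500×70 = 95000.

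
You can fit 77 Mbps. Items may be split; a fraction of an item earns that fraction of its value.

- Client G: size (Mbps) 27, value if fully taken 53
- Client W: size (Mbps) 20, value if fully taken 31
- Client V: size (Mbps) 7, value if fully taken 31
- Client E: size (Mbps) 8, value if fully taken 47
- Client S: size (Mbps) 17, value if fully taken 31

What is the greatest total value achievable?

Rank by value-to-size ratio: Client E 47/8≈5.88, Client V 31/7≈4.43, Client G 53/27≈1.96, Client S 31/17≈1.82, Client W 31/20≈1.55.
Take all of Client E (8 Mbps, value 47) → 69 Mbps left.
Take all of Client V (7 Mbps, value 31) → 62 Mbps left.
All 27 Mbps of Client G fit (value 53) → 35 remain.
All 17 Mbps of Client S fit (value 31) → 18 remain.
Only 18 Mbps remain; take 18/20 of Client W for value 31×18/20 = 27.9.
Total value = 189.9.

189.9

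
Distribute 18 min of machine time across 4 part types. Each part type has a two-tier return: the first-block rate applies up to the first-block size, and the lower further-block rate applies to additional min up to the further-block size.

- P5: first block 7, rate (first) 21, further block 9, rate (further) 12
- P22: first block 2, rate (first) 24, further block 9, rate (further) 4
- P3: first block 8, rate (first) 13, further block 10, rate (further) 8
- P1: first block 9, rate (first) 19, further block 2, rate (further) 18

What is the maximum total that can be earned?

Rank every tier by rate: P22/T1 24 > P5/T1 21 > P1/T1 19 > P1/T2 18 > P3/T1 13 > P5/T2 12 > P3/T2 8 > P22/T2 4.
Fill P22 T1 block (2 at 24) — 16 left.
P5/T1 (21): +7 — 9 left.
Fill P1 T1 block (9 at 19) — 0 left.
Total = 24×2 + 21×7 + 19×9 = 366.

366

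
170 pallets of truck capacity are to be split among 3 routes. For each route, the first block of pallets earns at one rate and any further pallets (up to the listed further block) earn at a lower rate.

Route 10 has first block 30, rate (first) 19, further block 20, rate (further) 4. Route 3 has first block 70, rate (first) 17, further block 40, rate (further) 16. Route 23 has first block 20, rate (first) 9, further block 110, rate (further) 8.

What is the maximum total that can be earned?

2660

Order all 6 blocks by rate: Route 10/tier1 19 > Route 3/tier1 17 > Route 3/tier2 16 > Route 23/tier1 9 > Route 23/tier2 8 > Route 10/tier2 4.
Route 10 tier1 at 19: fill all 30 → 140 left.
Route 3/tier1 (17): +70 → 70 left.
Route 3/tier2 (16): +40 → 30 left.
Fill Route 23 tier1 block (20 at 9) → 10 left.
Route 23 tier2 at 8: only 10 left, fill 10.
Total = 19×30 + 17×70 + 16×40 + 9×20 + 8×10 = 2660.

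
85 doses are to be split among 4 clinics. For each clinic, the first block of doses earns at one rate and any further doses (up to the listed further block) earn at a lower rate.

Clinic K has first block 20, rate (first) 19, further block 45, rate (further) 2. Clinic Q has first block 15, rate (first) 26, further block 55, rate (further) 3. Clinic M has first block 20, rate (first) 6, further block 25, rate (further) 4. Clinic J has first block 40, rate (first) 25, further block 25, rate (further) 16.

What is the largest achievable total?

1930

Order all 8 blocks by rate: Clinic Q/first 26 > Clinic J/first 25 > Clinic K/first 19 > Clinic J/second 16 > Clinic M/first 6 > Clinic M/second 4 > Clinic Q/second 3 > Clinic K/second 2.
Clinic Q first at 26: fill all 15 → 70 left.
Clinic J/first (25): +40 → 30 left.
Clinic K first at 19: fill all 20 → 10 left.
Clinic J/second: +10 of 25 at 16; pool empty.
Total = 26×15 + 25×40 + 19×20 + 16×10 = 1930.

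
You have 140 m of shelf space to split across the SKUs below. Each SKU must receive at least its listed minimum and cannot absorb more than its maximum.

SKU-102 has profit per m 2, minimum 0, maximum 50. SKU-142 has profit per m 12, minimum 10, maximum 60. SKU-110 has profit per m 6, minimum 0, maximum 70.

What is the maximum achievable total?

1160

Meeting every minimum uses 0+10+0 = 10 m, leaving 130.
Highest profit per m first: SKU-142 12 > SKU-110 6 > SKU-102 2.
SKU-142: +50 to 60 (cap) ; 80 left.
SKU-110 takes 70 more to reach its cap of 70 ; 10 left.
SKU-102: +10 (room for 50) → 10. Pool exhausted.
Total = 2×10 + 12×60 + 6×70 = 1160.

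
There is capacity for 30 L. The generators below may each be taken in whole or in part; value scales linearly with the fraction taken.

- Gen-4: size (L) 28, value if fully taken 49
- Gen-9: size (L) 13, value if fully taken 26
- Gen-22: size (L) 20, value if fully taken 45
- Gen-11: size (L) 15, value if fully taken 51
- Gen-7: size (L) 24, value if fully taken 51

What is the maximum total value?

Sort by value density: Gen-11 51/15≈3.4, Gen-22 45/20≈2.25, Gen-7 51/24≈2.12, Gen-9 26/13≈2, Gen-4 49/28≈1.75.
Gen-11: take in full, 15 L for value 51 ; 15 left.
Fill the last 15 L with part of Gen-22: 15/20 of it earns 33.75.
Total value = 84.75.

84.75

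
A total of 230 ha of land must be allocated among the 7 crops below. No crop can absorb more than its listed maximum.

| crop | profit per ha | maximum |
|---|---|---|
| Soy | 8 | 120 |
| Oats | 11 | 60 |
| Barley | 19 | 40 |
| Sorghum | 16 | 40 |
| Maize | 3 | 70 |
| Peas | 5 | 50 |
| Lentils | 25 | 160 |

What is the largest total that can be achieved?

5240

Order the crops by profit per ha: Lentils 25 > Barley 19 > Sorghum 16 > Oats 11 > Soy 8 > Peas 5 > Maize 3.
Lentils: +160 to 160 (cap) — 70 left.
Give Barley 40 to hit its cap of 40 — 30 left.
Only 30 left; Sorghum takes them to reach 30.
Total = 19×40 + 16×30 + 25×160 = 5240.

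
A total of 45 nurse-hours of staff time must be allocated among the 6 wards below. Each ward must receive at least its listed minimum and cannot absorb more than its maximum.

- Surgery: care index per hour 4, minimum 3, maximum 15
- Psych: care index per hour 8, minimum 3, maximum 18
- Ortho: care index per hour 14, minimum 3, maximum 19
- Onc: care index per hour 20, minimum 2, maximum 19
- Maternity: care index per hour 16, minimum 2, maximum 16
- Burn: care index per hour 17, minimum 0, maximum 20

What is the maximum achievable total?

745

Meeting every minimum uses 3+3+3+2+2+0 = 13 nurse-hours, leaving 32.
Order the wards by care index per hour: Onc 20 > Burn 17 > Maternity 16 > Ortho 14 > Psych 8 > Surgery 4.
Give Onc 17 more to hit its cap of 19 → 15 left.
Burn: +15 (room for 20) → 15. Pool exhausted.
Total = 4×3 + 8×3 + 14×3 + 20×19 + 16×2 + 17×15 = 745.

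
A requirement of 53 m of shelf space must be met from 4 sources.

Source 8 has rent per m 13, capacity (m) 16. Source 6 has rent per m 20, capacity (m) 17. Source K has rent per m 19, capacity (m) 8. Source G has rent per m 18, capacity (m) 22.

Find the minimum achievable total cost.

Use sources in increasing cost order.
Source 8 at 13: take all 16 m ; 37 still needed.
Take 22 from Source G at 18 ; need 15 more.
Source K at 19: take all 8 m ; 7 still needed.
Source 6 at 20: take 7 of its 17 ; requirement met.
Cost = 16×13 + 22×18 + 8×19 + 7×20 = 896.

896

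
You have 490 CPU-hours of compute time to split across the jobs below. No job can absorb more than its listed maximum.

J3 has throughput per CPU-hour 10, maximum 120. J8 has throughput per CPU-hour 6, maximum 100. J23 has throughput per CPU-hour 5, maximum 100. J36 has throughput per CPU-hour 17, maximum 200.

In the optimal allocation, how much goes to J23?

Highest throughput per CPU-hour first: J36 17 > J3 10 > J8 6 > J23 5.
Give J36 200 to hit its cap of 200 → 290 left.
Give J3 120 to hit its cap of 120 → 170 left.
J8: +100 to 100 (cap) → 70 left.
J23 has room for 100 but only 70 remain, so it gets 70.

70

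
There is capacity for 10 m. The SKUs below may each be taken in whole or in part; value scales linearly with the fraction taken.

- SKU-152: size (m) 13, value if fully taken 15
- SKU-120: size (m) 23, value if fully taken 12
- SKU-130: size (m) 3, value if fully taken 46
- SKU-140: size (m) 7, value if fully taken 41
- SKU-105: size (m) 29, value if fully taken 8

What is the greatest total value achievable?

87

Rank by value-to-size ratio: SKU-130 46/3≈15.3, SKU-140 41/7≈5.86, SKU-152 15/13≈1.15, SKU-120 12/23≈0.522, SKU-105 8/29≈0.276.
SKU-130: take in full, 3 m for value 46 — 7 left.
SKU-140: take in full, 7 m for value 41 — 0 left.
Total value = 87.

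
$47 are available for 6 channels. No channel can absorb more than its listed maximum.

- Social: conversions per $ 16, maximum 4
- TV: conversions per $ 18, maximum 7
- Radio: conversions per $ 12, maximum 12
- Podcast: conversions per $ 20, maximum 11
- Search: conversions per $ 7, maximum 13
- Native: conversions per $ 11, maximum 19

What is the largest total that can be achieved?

Highest conversions per $ first: Podcast 20 > TV 18 > Social 16 > Radio 12 > Native 11 > Search 7.
Podcast takes 11 to reach its cap of 11 — 36 left.
TV: +7 to 7 (cap) — 29 left.
Give Social 4 to hit its cap of 4 — 25 left.
Radio: +12 to 12 (cap) — 13 left.
Native has room for 19 but only 13 remain, so it gets 13.
Total = 16×4 + 18×7 + 12×12 + 20×11 + 11×13 = 697.

697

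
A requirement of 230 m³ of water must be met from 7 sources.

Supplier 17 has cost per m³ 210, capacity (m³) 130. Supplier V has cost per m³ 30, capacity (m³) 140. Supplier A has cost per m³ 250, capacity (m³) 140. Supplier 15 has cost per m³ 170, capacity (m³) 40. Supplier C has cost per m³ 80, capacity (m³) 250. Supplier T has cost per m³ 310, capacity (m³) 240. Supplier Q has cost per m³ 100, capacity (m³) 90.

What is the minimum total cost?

Cheapest first:
Supplier V (30): use full 140 → 90 m³ to go.
Supplier C (80): take the remaining 90 → done.
Supplier Q, Supplier 15, Supplier 17, Supplier A, Supplier T: unused.
Cost = 140×30 + 90×80 = 11400.

11400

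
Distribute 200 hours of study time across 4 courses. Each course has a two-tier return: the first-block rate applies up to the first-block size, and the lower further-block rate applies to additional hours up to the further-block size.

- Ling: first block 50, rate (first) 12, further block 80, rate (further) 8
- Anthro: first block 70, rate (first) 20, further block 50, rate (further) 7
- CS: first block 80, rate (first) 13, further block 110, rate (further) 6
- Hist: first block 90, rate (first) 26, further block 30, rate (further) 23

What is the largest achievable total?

Order all 8 blocks by rate: Hist/T1 26 > Hist/T2 23 > Anthro/T1 20 > CS/T1 13 > Ling/T1 12 > Ling/T2 8 > Anthro/T2 7 > CS/T2 6.
Hist/T1 (26): +90 → 110 left.
Hist T2 at 23: fill all 30 → 80 left.
Fill Anthro T1 block (70 at 20) → 10 left.
CS/T1: +10 of 80 at 13; pool empty.
Total = 26×90 + 23×30 + 20×70 + 13×10 = 4560.

4560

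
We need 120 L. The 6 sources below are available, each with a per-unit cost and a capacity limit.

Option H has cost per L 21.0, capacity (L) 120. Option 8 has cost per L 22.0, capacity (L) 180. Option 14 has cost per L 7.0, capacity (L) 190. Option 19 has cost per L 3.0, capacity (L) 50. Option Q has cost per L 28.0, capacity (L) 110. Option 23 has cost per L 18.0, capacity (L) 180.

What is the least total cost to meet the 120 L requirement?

640

Cheapest first:
Option 19 at 3.0: take all 50 L ; 70 still needed.
Option 14 (7.0): take the remaining 70 ; done.
Option 23, Option H, Option 8, Option Q: unused.
Cost = 50×3.0 + 70×7.0 = 640.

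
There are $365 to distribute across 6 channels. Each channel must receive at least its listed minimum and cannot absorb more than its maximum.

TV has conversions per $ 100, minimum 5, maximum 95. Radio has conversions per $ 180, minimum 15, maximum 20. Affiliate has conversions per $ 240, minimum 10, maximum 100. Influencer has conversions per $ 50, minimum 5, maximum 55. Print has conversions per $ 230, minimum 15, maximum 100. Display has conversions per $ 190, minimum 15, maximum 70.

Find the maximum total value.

Meeting every minimum uses 5+15+10+5+15+15 = 65 $, leaving 300.
Order the channels by conversions per $: Affiliate 240 > Print 230 > Display 190 > Radio 180 > TV 100 > Influencer 50.
Affiliate takes 90 more to reach its cap of 100 — 210 left.
Print takes 85 more to reach its cap of 100 — 125 left.
Display takes 55 more to reach its cap of 70 — 70 left.
Radio: +5 to 20 (cap) — 65 left.
TV: +65 (room for 90) → 70. Pool exhausted.
Total = 100×70 + 180×20 + 240×100 + 50×5 + 230×100 + 190×70 = 71150.

71150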